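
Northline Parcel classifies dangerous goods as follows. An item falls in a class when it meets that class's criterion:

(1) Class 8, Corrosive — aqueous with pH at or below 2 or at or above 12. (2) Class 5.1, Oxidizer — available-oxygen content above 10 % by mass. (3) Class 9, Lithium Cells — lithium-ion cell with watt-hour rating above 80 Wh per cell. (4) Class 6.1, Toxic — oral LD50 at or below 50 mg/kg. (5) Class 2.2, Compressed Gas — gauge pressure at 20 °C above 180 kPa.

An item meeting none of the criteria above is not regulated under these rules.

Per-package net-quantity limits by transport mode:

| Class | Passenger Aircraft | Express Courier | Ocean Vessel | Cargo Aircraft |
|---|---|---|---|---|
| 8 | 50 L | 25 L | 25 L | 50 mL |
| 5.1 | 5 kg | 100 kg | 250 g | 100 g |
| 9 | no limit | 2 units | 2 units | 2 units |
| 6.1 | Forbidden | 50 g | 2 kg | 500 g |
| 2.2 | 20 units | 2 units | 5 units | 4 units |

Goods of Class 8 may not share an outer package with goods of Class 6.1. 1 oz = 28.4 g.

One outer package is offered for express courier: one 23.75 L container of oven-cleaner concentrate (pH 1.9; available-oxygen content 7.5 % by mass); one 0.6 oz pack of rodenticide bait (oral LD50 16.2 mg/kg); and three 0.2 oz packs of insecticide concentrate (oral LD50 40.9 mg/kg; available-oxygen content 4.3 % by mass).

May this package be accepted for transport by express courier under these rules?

No

The oven-cleaner concentrate has pH 1.9, which is ≤ 2, so it is Class 8 (Corrosive).
Oral LD50 16.2 mg/kg meets the Class 6.1 criterion (Toxic), so the rodenticide bait is Class 6.1.
Oral LD50 40.9 mg/kg meets the Class 6.1 criterion (Toxic), so the insecticide concentrate is Class 6.1.
Class 8 quantity: 23.75 L.
23.75 L is within the express courier limit of 25 L for Class 8.
Total Class 6.1: (one 0.6 oz pack = 17.04 g) + (three 0.2 oz packs = 17.04 g) = 34.08 g.
That is within the Class 6.1 express courier limit of 50 g.
Class 8 and Class 6.1 may not share an outer package.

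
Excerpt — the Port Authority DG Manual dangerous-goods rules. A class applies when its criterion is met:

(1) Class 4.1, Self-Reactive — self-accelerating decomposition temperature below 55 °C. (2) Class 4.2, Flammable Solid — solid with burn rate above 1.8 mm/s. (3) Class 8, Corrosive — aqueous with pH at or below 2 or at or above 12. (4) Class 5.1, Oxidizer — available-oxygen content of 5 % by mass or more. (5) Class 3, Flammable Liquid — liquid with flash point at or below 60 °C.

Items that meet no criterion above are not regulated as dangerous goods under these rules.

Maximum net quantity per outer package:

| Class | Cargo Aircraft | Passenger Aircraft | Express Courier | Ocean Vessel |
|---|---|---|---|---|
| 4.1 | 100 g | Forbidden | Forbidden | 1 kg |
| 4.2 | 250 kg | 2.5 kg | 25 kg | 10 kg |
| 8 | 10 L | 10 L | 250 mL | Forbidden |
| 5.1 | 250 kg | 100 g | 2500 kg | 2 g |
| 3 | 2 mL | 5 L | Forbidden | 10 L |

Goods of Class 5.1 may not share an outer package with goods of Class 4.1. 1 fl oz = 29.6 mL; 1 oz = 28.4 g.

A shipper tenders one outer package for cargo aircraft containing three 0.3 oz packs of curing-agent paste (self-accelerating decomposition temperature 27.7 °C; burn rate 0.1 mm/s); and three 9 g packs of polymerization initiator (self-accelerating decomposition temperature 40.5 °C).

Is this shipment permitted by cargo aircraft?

Yes

With self-accelerating decomposition temperature 27.7 °C (< 55 °C), the curing-agent paste falls in Class 4.1.
Polymerization initiator: self-accelerating decomposition temperature 40.5 °C < 55 °C → Class 4.1 (Self-Reactive).
Total Class 4.1: (three 0.3 oz packs = 25.56 g) + (three 9 g packs = 27 g) = 52.56 g.
52.56 g ≤ 100 g (cargo aircraft limit, Class 4.1) — within limit.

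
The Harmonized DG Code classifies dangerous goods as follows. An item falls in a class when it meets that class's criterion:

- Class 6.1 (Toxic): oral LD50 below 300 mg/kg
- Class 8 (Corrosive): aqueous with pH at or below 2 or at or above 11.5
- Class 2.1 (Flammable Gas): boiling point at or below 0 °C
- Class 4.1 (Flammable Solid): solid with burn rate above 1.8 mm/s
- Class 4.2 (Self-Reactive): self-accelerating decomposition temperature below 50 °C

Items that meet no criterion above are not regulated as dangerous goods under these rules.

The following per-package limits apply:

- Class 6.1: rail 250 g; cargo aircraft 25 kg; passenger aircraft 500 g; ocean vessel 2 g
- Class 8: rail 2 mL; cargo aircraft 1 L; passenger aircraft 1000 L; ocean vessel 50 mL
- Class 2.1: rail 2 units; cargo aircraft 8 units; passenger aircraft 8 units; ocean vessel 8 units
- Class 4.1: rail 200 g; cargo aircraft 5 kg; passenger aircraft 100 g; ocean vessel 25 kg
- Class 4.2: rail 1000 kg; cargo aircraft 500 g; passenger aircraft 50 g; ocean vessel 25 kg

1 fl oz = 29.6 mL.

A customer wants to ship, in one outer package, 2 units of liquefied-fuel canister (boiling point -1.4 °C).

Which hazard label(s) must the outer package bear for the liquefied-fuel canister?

Liquefied-fuel canister: boiling point -1.4 °C ≤ 0 °C → Class 2.1 (Flammable Gas).
Only the Class 2.1 label is required.

Class 2.1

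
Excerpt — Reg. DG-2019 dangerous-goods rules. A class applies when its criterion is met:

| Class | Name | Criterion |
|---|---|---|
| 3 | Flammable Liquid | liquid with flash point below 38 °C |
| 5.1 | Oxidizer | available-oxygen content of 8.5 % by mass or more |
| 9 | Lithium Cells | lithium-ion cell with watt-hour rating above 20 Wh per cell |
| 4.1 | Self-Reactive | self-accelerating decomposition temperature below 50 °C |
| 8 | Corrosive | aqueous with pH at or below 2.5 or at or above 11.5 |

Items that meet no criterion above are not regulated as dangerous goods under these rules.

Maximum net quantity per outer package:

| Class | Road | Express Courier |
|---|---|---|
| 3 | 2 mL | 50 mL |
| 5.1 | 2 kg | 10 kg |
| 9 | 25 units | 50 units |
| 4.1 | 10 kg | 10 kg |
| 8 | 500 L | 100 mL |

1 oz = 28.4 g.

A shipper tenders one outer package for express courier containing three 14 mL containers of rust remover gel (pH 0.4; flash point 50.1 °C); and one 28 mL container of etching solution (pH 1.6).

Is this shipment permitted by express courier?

Yes

Rust remover gel: pH 0.4 ≤ 2.5 → Class 8 (Corrosive).
With pH 1.6 (≤ 2.5), the etching solution falls in Class 8.
Total Class 8: (three 14 mL containers = 42 mL) + 28 mL = 70 mL.
70 mL is within the express courier limit of 100 mL for Class 8.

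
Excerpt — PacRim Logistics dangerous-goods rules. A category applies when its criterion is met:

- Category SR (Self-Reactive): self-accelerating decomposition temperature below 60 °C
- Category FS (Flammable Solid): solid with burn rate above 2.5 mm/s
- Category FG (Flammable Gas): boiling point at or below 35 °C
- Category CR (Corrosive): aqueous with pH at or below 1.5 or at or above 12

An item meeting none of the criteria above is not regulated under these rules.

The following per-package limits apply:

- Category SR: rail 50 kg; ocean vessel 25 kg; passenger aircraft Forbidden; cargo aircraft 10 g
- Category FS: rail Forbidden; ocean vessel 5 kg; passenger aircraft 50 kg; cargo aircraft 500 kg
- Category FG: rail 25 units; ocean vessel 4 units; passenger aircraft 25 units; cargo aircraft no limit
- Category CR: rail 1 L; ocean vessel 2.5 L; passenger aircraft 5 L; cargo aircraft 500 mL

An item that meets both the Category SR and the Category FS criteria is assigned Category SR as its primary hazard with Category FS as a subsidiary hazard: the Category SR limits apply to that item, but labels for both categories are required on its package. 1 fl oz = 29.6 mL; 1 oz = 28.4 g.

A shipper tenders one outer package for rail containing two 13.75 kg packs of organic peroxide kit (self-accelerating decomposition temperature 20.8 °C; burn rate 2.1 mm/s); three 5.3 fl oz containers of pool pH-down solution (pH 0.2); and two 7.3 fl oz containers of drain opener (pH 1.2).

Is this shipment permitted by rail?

Self-accelerating decomposition temperature 20.8 °C meets the Category SR criterion (Self-Reactive), so the organic peroxide kit is Category SR.
With pH 0.2 (≤ 1.5), the pool pH-down solution falls in Category CR.
The drain opener has pH 1.2, which is ≤ 1.5, so it is Category CR (Corrosive).
Total Category CR: (three 5.3 fl oz containers = 470.64 mL) + (two 7.3 fl oz containers = 432.16 mL) = 902.8 mL.
902.8 mL is within the rail limit of 1 L for Category CR.
Category SR quantity: two 13.75 kg packs = 27.5 kg.
27.5 kg is within the rail limit of 50 kg for Category SR.
Every hazard category is within its rail limit and no segregation rule is violated.

Yes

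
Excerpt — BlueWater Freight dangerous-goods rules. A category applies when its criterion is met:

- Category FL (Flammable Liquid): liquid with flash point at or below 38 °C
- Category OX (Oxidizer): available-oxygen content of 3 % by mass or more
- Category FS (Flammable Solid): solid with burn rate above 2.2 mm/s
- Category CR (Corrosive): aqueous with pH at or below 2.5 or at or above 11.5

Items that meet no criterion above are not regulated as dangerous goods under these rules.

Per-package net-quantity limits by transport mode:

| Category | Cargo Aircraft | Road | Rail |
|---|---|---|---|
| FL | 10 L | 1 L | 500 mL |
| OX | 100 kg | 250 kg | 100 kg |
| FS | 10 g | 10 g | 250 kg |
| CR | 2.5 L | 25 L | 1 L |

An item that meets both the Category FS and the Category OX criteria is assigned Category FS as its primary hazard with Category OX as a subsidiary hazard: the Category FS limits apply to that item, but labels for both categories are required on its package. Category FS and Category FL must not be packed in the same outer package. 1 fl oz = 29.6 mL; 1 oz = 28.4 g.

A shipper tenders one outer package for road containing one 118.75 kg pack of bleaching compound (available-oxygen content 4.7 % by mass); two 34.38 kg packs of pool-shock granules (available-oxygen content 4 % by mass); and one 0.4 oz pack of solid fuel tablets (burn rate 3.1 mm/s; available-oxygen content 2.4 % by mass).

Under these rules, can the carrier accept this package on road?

The bleaching compound has available-oxygen content 4.7 % by mass, which is ≥ 3 % by mass, so it is Category OX (Oxidizer).
Pool-shock granules: available-oxygen content 4 % by mass ≥ 3 % by mass → Category OX (Oxidizer).
The solid fuel tablets have burn rate 3.1 mm/s, which is > 2.2 mm/s, so they are Category FS (Flammable Solid).
Total Category OX: 118.75 kg + (two 34.38 kg packs = 68.76 kg) = 187.51 kg.
187.51 kg ≤ 250 kg (road limit, Category OX) — within limit.
Category FS quantity: one 0.4 oz pack = 11.36 g.
11.36 g exceeds the road limit of 10 g for Category FS.
The segregation rule (Category FS with Category FL) does not apply to Category OX with Category FS.

No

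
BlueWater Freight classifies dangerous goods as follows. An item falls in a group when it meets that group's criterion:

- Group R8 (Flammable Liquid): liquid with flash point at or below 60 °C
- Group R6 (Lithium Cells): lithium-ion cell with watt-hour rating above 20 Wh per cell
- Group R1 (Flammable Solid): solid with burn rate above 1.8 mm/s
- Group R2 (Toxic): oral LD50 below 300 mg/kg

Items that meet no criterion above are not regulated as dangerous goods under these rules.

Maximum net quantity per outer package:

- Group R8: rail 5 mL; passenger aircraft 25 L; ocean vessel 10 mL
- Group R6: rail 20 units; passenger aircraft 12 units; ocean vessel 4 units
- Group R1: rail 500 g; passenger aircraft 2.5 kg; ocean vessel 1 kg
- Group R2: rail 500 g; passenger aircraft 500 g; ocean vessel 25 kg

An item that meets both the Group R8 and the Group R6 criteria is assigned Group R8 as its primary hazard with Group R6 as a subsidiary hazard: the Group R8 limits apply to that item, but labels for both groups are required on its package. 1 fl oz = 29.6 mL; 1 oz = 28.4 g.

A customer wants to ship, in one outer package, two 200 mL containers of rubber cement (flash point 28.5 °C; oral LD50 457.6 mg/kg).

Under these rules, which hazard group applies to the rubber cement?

Flash point 28.5 °C meets the Group R8 criterion (Flammable Liquid), so the rubber cement is Group R8.

Group R8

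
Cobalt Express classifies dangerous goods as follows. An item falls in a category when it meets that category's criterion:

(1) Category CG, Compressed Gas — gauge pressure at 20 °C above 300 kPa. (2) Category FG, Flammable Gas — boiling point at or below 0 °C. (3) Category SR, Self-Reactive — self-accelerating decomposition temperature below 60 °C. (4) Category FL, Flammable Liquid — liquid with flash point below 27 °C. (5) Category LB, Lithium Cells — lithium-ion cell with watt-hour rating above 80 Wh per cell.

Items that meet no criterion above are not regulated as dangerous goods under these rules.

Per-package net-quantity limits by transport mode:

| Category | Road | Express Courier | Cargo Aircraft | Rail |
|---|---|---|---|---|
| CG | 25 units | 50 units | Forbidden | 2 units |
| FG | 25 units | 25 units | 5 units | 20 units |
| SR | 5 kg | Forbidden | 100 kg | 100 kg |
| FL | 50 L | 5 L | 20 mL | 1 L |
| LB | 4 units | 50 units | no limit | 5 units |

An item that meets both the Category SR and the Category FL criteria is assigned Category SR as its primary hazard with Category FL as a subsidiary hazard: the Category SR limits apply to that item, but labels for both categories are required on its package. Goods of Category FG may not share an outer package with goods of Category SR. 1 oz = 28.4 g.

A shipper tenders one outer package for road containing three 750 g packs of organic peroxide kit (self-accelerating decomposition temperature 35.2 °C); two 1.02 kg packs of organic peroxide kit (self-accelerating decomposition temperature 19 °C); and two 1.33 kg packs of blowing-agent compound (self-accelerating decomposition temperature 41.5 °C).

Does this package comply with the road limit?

No

Self-accelerating decomposition temperature 35.2 °C meets the Category SR criterion (Self-Reactive), so the organic peroxide kit is Category SR.
With self-accelerating decomposition temperature 19 °C (< 60 °C), the organic peroxide kit falls in Category SR.
With self-accelerating decomposition temperature 41.5 °C (< 60 °C), the blowing-agent compound falls in Category SR.
Category SR net quantity: (three 750 g packs = 2.25 kg) + (two 1.02 kg packs = 2.04 kg) + (two 1.33 kg packs = 2.66 kg) = 6.95 kg.
That exceeds the Category SR road limit of 5 kg.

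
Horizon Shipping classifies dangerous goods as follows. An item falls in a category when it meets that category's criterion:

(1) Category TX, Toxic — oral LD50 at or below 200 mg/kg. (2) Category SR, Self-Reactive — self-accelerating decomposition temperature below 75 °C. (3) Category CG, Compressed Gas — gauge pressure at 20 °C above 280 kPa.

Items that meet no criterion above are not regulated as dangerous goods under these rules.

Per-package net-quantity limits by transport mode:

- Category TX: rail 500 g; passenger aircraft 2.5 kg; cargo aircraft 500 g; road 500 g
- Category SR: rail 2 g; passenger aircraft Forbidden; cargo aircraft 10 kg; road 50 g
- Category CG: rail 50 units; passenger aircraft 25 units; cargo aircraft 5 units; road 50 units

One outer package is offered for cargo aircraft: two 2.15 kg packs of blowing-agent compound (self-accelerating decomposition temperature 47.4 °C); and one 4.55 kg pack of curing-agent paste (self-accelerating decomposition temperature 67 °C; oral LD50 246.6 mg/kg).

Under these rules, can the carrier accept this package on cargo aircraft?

Yes

Blowing-agent compound: self-accelerating decomposition temperature 47.4 °C < 75 °C → Category SR (Self-Reactive).
With self-accelerating decomposition temperature 67 °C (< 75 °C), the curing-agent paste falls in Category SR.
Total Category SR: (two 2.15 kg packs = 4.3 kg) + 4.55 kg = 8.85 kg.
8.85 kg is within the cargo aircraft limit of 10 kg for Category SR.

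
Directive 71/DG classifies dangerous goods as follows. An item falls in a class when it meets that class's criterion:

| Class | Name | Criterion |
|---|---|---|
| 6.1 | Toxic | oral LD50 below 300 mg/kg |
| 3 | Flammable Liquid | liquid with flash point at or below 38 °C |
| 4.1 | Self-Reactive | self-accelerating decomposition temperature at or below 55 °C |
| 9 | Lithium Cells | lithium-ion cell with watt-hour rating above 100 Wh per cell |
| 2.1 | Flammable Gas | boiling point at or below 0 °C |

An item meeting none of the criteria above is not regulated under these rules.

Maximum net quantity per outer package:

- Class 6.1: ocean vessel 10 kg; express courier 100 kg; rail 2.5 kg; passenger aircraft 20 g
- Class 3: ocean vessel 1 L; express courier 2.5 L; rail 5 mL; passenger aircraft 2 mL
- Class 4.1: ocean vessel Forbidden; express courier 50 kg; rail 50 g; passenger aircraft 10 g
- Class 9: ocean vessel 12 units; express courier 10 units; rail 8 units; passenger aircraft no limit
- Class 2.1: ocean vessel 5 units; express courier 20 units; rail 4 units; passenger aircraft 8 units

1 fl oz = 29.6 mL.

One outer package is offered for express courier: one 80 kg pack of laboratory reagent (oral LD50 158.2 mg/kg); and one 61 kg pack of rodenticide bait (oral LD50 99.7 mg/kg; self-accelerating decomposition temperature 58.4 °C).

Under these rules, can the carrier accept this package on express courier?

No

The laboratory reagent has oral LD50 158.2 mg/kg, which is < 300 mg/kg, so it is Class 6.1 (Toxic).
Rodenticide bait: oral LD50 99.7 mg/kg < 300 mg/kg → Class 6.1 (Toxic).
Class 6.1 net quantity: 80 kg + 61 kg = 141 kg.
141 kg > 100 kg (express courier limit, Class 6.1) — over the limit.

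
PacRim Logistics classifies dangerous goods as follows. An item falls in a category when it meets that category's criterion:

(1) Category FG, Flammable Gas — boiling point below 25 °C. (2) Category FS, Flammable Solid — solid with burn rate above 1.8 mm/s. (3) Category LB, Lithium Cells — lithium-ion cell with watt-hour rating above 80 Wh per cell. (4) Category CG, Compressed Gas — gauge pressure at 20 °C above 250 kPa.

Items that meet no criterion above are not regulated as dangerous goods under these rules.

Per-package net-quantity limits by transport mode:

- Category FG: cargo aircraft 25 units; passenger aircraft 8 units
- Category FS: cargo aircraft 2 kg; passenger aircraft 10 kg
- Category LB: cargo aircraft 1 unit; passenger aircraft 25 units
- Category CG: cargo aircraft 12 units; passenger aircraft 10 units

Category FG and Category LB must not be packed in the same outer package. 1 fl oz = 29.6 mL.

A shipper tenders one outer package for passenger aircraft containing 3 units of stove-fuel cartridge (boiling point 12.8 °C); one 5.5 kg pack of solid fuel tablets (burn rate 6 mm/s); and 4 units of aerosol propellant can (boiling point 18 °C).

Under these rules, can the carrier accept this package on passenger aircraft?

Yes

With boiling point 12.8 °C (< 25 °C), the stove-fuel cartridge falls in Category FG.
The solid fuel tablets have burn rate 6 mm/s, which is > 1.8 mm/s, so they are Category FS (Flammable Solid).
Boiling point 18 °C meets the Category FG criterion (Flammable Gas), so the aerosol propellant can is Category FG.
Total Category FG: 3 units + 4 units = 7 units.
7 units is within the passenger aircraft limit of 8 units for Category FG.
Category FS quantity: 5.5 kg.
5.5 kg ≤ 10 kg (passenger aircraft limit, Category FS) — within limit.
The segregation rule (Category FG with Category LB) does not apply to Category FG with Category FS.
Every hazard category is within its passenger aircraft limit and no segregation rule is violated.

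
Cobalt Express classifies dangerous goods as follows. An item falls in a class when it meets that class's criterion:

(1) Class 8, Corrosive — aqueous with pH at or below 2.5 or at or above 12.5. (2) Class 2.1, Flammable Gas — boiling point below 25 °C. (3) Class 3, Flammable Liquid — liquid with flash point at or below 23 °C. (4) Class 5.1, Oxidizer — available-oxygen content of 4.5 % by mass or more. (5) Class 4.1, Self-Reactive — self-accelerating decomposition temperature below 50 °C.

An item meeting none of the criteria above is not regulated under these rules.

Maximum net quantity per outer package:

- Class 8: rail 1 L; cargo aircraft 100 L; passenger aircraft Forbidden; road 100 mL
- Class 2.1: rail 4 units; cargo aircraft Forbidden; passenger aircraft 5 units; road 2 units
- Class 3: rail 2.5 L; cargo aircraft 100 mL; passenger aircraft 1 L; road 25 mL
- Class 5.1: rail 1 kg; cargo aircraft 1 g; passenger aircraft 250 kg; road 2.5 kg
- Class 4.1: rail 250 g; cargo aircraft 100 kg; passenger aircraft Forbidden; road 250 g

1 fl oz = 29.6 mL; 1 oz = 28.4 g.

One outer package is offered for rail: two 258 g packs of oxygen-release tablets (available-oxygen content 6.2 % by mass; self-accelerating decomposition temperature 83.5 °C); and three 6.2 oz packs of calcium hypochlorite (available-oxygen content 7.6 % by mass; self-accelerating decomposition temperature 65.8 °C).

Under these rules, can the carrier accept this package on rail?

The oxygen-release tablets have available-oxygen content 6.2 % by mass, which is ≥ 4.5 % by mass, so they are Class 5.1 (Oxidizer).
With available-oxygen content 7.6 % by mass (≥ 4.5 % by mass), the calcium hypochlorite falls in Class 5.1.
Class 5.1 net quantity: (two 258 g packs = 516 g) + (three 6.2 oz packs = 528.24 g) = 1044.24 g.
1044.24 g > 1 kg (rail limit, Class 5.1) — over the limit.

No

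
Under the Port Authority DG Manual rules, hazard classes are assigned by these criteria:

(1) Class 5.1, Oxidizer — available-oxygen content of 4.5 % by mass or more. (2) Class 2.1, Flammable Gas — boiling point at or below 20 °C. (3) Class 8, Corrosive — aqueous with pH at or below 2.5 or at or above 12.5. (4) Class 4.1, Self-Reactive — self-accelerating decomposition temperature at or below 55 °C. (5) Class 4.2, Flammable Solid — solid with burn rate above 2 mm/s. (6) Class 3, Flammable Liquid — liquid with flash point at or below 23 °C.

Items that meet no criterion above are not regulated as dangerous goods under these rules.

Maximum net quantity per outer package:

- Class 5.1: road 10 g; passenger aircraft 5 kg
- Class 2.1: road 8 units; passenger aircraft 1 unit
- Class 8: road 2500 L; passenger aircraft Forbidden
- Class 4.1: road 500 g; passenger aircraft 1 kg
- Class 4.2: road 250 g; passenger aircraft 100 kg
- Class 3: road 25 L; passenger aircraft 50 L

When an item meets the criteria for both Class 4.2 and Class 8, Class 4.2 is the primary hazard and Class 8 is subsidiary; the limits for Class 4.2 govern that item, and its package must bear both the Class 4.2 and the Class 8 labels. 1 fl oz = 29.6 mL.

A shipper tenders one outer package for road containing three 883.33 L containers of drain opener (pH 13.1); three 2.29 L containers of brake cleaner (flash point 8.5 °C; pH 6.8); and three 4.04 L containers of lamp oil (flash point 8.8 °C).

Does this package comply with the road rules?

The drain opener has pH 13.1, which is ≥ 12.5, so it is Class 8 (Corrosive).
Flash point 8.5 °C meets the Class 3 criterion (Flammable Liquid), so the brake cleaner is Class 3.
Flash point 8.8 °C meets the Class 3 criterion (Flammable Liquid), so the lamp oil is Class 3.
Total Class 3: (three 2.29 L containers = 6.87 L) + (three 4.04 L containers = 12.12 L) = 18.99 L.
18.99 L is within the road limit of 25 L for Class 3.
Class 8 quantity: three 883.33 L containers = 2649.99 L.
That exceeds the Class 8 road limit of 2500 L.

No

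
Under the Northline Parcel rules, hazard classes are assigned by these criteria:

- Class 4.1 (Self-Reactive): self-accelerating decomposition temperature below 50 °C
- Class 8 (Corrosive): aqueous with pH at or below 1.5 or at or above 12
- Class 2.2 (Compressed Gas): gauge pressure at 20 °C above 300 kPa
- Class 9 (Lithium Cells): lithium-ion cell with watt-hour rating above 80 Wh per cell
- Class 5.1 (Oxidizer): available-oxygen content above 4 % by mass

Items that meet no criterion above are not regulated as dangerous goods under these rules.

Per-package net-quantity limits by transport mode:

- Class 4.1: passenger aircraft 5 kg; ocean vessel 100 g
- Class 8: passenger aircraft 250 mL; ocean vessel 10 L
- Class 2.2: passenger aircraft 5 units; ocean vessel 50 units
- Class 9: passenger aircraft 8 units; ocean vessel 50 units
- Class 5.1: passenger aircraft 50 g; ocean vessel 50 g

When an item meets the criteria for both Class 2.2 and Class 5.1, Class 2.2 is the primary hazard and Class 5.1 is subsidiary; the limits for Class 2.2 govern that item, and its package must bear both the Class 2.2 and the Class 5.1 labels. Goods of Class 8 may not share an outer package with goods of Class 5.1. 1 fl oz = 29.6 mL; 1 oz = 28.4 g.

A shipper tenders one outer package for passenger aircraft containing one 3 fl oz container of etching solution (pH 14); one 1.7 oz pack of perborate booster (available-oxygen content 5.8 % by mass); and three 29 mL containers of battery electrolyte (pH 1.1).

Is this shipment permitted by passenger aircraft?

No

Etching solution: pH 14 ≥ 12 → Class 8 (Corrosive).
With available-oxygen content 5.8 % by mass (> 4 % by mass), the perborate booster falls in Class 5.1.
Battery electrolyte: pH 1.1 ≤ 1.5 → Class 8 (Corrosive).
Total Class 8: (one 3 fl oz container = 88.8 mL) + (three 29 mL containers = 87 mL) = 175.8 mL.
That is within the Class 8 passenger aircraft limit of 250 mL.
Class 5.1 quantity: one 1.7 oz pack = 48.28 g.
48.28 g is within the passenger aircraft limit of 50 g for Class 5.1.
Class 8 and Class 5.1 may not share an outer package.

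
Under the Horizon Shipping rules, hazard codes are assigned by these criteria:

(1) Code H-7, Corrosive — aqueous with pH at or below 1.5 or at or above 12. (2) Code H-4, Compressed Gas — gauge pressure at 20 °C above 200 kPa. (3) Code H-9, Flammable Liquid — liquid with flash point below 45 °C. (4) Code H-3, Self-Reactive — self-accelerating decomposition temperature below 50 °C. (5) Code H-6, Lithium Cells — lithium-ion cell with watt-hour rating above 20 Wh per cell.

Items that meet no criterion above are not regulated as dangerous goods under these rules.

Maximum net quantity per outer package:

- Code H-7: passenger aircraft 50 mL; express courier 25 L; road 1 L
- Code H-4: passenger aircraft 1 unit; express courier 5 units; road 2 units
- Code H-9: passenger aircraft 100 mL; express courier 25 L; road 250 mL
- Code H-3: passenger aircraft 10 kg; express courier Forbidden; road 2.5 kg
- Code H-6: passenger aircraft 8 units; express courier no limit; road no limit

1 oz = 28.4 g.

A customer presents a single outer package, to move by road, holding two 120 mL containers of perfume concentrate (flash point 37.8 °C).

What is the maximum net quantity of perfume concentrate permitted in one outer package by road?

250 mL

The perfume concentrate has flash point 37.8 °C, which is < 45 °C, so it is Code H-9 (Flammable Liquid).
The road limit for Code H-9 is 250 mL.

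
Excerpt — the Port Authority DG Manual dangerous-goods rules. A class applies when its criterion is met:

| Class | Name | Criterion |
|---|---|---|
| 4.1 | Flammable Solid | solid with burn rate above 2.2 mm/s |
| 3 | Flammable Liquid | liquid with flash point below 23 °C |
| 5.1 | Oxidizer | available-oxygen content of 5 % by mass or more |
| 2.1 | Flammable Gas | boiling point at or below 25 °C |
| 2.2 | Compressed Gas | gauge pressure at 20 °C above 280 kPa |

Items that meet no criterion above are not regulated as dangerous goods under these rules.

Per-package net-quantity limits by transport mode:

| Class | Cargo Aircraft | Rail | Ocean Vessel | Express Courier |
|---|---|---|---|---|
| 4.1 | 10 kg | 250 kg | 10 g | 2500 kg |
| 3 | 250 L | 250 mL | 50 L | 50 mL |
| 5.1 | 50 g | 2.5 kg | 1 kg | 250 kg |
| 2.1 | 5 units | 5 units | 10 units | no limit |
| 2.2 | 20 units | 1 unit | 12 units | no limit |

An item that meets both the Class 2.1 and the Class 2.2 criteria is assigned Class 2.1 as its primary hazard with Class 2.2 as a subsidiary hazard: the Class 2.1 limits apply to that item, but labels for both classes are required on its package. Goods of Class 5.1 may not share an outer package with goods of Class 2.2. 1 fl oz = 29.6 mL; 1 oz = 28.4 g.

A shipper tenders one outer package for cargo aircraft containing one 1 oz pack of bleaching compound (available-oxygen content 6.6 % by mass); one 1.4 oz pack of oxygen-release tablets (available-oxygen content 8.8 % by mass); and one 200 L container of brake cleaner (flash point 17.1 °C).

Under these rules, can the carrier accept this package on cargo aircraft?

The bleaching compound has available-oxygen content 6.6 % by mass, which is ≥ 5 % by mass, so it is Class 5.1 (Oxidizer).
Oxygen-release tablets: available-oxygen content 8.8 % by mass ≥ 5 % by mass → Class 5.1 (Oxidizer).
Brake cleaner: flash point 17.1 °C < 23 °C → Class 3 (Flammable Liquid).
Class 5.1 net quantity: (one 1 oz pack = 28.4 g) + (one 1.4 oz pack = 39.76 g) = 68.16 g.
68.16 g exceeds the cargo aircraft limit of 50 g for Class 5.1.
Class 3 quantity: 200 L.
200 L is within the cargo aircraft limit of 250 L for Class 3.
The segregation rule (Class 5.1 with Class 2.2) does not apply to Class 5.1 with Class 3.

No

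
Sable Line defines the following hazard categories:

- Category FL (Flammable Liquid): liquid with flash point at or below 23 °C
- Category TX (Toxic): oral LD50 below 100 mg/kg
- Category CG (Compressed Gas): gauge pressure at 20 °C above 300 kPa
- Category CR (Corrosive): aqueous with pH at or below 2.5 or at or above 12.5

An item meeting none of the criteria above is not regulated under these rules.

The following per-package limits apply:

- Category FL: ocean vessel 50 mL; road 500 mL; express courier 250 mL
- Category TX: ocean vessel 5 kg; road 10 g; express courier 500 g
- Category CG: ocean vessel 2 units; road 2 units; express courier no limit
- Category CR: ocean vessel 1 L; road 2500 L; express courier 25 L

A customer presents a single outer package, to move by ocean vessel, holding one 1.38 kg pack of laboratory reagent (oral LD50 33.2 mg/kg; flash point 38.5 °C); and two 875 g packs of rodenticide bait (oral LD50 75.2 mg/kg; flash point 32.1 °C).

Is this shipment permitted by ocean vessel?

Yes

The laboratory reagent has oral LD50 33.2 mg/kg, which is < 100 mg/kg, so it is Category TX (Toxic).
Oral LD50 75.2 mg/kg meets the Category TX criterion (Toxic), so the rodenticide bait is Category TX.
Total Category TX: 1.38 kg + (two 875 g packs = 1.75 kg) = 3.13 kg.
3.13 kg is within the ocean vessel limit of 5 kg for Category TX.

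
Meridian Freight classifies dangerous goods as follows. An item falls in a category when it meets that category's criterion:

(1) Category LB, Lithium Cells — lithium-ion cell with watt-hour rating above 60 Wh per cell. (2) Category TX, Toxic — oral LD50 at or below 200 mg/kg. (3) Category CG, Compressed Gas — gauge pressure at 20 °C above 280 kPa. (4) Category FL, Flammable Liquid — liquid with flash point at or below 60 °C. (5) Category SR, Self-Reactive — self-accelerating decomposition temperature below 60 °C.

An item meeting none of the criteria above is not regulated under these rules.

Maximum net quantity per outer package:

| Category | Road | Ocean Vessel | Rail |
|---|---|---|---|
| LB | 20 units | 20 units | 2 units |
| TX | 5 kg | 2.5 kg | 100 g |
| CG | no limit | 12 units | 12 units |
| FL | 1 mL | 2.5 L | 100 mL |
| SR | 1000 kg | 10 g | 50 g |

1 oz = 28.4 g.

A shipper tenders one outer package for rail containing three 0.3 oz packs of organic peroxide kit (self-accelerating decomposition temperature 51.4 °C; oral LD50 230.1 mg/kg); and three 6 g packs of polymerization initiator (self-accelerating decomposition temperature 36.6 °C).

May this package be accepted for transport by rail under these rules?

Yes

With self-accelerating decomposition temperature 51.4 °C (< 60 °C), the organic peroxide kit falls in Category SR.
The polymerization initiator has self-accelerating decomposition temperature 36.6 °C, which is < 60 °C, so it is Category SR (Self-Reactive).
Total Category SR: (three 0.3 oz packs = 25.56 g) + (three 6 g packs = 18 g) = 43.56 g.
That is within the Category SR rail limit of 50 g.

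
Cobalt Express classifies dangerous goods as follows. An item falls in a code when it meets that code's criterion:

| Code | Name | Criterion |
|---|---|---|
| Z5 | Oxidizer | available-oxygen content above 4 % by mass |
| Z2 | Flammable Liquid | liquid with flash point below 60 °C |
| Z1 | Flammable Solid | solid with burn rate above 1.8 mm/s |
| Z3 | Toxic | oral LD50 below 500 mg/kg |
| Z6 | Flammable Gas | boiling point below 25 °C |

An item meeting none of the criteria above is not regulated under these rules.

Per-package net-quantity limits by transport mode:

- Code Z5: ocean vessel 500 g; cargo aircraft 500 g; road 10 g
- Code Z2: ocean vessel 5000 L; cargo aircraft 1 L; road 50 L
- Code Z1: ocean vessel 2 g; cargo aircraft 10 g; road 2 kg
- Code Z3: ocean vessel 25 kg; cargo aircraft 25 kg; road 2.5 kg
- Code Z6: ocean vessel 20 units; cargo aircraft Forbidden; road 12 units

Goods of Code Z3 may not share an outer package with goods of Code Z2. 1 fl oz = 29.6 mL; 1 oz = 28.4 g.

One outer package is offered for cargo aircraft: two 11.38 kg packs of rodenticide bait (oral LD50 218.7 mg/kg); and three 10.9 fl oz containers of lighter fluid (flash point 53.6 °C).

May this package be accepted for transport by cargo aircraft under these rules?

Rodenticide bait: oral LD50 218.7 mg/kg < 500 mg/kg → Code Z3 (Toxic).
The lighter fluid has flash point 53.6 °C, which is < 60 °C, so it is Code Z2 (Flammable Liquid).
Code Z3 quantity: two 11.38 kg packs = 22.76 kg.
22.76 kg is within the cargo aircraft limit of 25 kg for Code Z3.
Code Z2 quantity: three 10.9 fl oz containers = 967.92 mL.
967.92 mL is within the cargo aircraft limit of 1 L for Code Z2.
Code Z3 and Code Z2 may not share an outer package.

No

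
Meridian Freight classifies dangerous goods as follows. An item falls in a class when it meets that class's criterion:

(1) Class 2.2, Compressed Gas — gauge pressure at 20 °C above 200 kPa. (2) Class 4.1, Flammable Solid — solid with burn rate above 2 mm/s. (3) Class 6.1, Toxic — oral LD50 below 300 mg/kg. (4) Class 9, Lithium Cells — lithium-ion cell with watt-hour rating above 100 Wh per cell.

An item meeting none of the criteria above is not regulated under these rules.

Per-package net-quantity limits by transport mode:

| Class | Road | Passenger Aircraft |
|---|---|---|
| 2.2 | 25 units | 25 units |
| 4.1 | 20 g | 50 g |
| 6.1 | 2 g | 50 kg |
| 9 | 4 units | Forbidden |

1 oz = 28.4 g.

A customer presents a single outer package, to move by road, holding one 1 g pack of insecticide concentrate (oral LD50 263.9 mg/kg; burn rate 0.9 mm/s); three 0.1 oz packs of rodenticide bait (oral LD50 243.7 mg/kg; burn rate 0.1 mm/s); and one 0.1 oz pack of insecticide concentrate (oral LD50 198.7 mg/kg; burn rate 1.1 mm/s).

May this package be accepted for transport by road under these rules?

Insecticide concentrate: oral LD50 263.9 mg/kg < 300 mg/kg → Class 6.1 (Toxic).
Rodenticide bait: oral LD50 243.7 mg/kg < 300 mg/kg → Class 6.1 (Toxic).
Insecticide concentrate: oral LD50 198.7 mg/kg < 300 mg/kg → Class 6.1 (Toxic).
Class 6.1 net quantity: 1 g + (three 0.1 oz packs = 8.52 g) + (one 0.1 oz pack = 2.84 g) = 12.36 g.
12.36 g > 2 g (road limit, Class 6.1) — over the limit.

No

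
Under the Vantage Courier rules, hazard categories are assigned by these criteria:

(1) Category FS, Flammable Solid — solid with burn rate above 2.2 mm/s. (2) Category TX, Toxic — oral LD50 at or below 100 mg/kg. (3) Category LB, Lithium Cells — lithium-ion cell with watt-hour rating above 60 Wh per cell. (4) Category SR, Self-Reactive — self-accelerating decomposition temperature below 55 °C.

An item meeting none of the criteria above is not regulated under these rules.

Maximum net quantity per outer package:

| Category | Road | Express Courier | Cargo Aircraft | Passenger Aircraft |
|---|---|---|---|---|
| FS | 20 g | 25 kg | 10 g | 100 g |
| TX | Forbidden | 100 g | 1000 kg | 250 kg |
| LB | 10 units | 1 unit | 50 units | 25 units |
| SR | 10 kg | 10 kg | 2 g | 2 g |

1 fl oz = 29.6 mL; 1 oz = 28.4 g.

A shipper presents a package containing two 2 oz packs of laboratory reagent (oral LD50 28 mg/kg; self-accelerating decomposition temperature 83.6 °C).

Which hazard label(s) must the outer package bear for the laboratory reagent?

Category TX

Laboratory reagent: oral LD50 28 mg/kg ≤ 100 mg/kg → Category TX (Toxic).
Only the Category TX label is required.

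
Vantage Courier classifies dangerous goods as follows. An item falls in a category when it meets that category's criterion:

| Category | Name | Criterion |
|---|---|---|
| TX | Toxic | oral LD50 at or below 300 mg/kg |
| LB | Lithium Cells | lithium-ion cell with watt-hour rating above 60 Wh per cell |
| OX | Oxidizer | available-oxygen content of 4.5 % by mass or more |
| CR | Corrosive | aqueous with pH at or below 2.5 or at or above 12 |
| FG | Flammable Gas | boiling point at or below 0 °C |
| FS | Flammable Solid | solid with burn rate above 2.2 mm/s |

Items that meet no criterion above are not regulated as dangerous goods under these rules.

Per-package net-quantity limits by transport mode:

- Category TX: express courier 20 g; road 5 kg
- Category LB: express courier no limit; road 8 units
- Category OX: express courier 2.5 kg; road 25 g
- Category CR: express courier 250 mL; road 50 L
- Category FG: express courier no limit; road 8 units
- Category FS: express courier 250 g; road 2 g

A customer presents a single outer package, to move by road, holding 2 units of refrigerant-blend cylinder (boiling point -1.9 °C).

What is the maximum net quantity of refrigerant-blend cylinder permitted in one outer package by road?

8 units

With boiling point -1.9 °C (≤ 0 °C), the refrigerant-blend cylinder falls in Category FG.
The road limit for Category FG is 8 units.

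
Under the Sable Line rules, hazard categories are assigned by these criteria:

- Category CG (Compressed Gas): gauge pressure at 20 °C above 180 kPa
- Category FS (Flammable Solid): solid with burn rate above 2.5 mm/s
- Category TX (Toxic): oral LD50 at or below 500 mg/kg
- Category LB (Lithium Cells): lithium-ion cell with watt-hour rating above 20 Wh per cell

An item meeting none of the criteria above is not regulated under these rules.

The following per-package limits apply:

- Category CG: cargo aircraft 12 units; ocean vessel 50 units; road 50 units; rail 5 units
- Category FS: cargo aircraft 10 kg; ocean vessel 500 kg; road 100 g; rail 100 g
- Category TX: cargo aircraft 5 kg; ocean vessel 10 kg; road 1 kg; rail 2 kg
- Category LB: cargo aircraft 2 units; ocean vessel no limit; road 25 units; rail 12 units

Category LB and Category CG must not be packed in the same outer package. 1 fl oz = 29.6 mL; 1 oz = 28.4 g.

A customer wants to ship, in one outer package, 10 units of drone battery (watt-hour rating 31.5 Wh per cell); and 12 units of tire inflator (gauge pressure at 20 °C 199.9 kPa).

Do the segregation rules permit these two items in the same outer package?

No

Drone battery: watt-hour rating 31.5 Wh per cell > 20 Wh per cell → Category LB (Lithium Cells).
Tire inflator: gauge pressure at 20 °C 199.9 kPa > 180 kPa → Category CG (Compressed Gas).
Category LB and Category CG may not share an outer package.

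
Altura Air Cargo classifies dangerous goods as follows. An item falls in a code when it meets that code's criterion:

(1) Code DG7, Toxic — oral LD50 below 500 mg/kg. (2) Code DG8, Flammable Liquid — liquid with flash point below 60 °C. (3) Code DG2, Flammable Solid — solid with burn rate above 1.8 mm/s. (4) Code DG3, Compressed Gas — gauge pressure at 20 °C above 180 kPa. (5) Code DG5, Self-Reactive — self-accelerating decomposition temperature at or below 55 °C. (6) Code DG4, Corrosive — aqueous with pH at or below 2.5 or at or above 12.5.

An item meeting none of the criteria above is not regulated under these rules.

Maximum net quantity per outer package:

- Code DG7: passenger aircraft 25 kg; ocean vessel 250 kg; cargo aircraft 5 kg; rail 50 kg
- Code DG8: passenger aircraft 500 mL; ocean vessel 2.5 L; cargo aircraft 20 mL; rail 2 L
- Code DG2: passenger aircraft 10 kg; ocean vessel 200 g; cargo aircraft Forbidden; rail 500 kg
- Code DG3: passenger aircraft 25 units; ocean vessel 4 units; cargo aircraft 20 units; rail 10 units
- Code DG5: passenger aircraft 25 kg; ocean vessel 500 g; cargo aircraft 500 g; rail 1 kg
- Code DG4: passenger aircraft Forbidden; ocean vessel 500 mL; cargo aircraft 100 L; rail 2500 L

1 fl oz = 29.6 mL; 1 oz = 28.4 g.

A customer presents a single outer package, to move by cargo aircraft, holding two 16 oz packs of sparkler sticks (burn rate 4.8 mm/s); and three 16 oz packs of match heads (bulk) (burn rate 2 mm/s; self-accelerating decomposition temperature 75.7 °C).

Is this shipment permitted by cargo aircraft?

Sparkler sticks: burn rate 4.8 mm/s > 1.8 mm/s → Code DG2 (Flammable Solid).
With burn rate 2 mm/s (> 1.8 mm/s), the match heads (bulk) fall in Code DG2.
Code DG2 net quantity: (two 16 oz packs = 908.8 g) + (three 16 oz packs = 1363.2 g) = 2.272 kg.
Code DG2 is Forbidden by cargo aircraft.

No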